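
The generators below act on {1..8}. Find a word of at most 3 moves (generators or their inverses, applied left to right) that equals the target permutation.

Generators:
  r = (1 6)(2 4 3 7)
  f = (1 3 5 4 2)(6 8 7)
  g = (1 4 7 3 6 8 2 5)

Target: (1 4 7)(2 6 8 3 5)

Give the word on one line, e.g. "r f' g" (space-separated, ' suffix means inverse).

f r'

  after f: (1 3 5 4 2)(6 8 7)
  after r': (1 4 7)(2 6 8 3 5)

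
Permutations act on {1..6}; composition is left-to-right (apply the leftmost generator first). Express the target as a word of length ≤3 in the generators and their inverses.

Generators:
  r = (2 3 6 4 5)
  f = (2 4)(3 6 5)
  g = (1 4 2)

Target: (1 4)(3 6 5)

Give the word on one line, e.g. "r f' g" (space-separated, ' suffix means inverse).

  after f: (2 4)(3 6 5)
  after g: (1 4)(3 6 5)

f g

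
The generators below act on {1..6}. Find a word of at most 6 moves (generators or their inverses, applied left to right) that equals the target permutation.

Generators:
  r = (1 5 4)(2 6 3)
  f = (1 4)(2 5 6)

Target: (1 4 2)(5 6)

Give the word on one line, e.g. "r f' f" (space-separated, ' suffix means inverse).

f f r' f r'

  after f: (1 4)(2 5 6)
  after f: (2 6 5)
  after r': (1 4 5 3 6)
  after f: (2 5 3)(4 6)
  after r': (1 4 2)(5 6)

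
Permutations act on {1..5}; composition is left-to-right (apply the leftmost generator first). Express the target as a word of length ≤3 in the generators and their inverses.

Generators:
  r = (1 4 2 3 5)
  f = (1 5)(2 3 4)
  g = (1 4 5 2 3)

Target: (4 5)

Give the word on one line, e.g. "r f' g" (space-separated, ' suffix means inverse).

  after f': (1 5)(2 4 3)
  after r: (4 5)

f' r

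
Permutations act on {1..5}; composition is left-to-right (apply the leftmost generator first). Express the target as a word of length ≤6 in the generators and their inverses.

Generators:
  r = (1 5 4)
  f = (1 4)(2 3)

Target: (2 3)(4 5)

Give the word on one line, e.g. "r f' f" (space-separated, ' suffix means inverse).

f' r' f r f'

  after f': (1 4)(2 3)
  after r': (1 5)(2 3)
  after f: (1 5 4)
  after r: (1 4 5)
  after f': (2 3)(4 5)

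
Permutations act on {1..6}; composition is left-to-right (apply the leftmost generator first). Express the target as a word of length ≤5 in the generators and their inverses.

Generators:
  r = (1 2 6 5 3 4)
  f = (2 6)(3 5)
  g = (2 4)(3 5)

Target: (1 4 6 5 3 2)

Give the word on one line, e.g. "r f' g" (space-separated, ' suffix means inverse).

  after g': (2 4)(3 5)
  after f': (2 4 6)
  after g': (3 5)(4 6)
  after r': (1 4 2)(3 6)
  after f': (1 4 6 5 3 2)

g' f' g' r' f'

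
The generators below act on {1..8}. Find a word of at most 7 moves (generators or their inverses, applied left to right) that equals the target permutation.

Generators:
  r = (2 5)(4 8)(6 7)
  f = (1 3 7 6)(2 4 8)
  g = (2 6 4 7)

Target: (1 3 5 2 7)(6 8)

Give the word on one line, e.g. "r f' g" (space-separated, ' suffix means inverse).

r f g r g'

  after r: (2 5)(4 8)(6 7)
  after f: (1 3 7)(2 5 4)
  after g: (1 3 2 5 7)(4 6)
  after r: (1 3 5 6 8 4 7)
  after g': (1 3 5 2 7)(6 8)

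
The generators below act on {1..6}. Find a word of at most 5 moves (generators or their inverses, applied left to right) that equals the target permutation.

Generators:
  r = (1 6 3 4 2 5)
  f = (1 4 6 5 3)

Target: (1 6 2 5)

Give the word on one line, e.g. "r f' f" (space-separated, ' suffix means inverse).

r r r f

  after r: (1 6 3 4 2 5)
  after r: (1 3 2)(4 5 6)
  after r: (1 4)(2 6)(3 5)
  after f: (1 6 2 5)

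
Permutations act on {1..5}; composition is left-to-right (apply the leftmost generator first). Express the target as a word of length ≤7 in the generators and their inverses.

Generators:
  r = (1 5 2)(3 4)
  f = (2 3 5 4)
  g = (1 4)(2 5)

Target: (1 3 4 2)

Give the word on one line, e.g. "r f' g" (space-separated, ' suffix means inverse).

g' r f' g f'

  after g': (1 4)(2 5)
  after r: (1 3 4 5)
  after f': (1 2 4 3 5)
  after g: (1 5 4 3 2)
  after f': (1 3 4 2)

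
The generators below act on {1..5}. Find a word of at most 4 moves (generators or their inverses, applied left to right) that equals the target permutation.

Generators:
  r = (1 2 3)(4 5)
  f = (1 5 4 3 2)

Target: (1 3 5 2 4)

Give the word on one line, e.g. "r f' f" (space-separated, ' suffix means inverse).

  after f: (1 5 4 3 2)
  after f: (1 4 2 5 3)
  after f: (1 3 5 2 4)

f f f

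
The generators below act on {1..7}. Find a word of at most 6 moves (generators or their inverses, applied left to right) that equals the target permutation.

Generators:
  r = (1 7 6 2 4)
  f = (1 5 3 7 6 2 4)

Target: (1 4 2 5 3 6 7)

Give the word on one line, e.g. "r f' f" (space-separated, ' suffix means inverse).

  after r: (1 7 6 2 4)
  after r: (1 6 4 7 2)
  after f: (1 2 5 3 7 4 6)
  after r: (1 4 2 5 3 6 7)

r r f r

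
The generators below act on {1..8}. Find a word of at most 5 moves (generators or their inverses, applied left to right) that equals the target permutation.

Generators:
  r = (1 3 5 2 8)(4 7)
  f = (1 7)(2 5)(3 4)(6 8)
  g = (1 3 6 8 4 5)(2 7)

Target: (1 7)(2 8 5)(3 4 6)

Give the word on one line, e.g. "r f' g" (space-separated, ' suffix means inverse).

f' g f' g' r

  after f': (1 7)(2 5)(3 4)(6 8)
  after g: (1 2)(3 5 7)(4 6)
  after f': (1 5)(2 7 4 8 6 3)
  after g': (1 4 6)(3 7 8)
  after r: (1 7)(2 8 5)(3 4 6)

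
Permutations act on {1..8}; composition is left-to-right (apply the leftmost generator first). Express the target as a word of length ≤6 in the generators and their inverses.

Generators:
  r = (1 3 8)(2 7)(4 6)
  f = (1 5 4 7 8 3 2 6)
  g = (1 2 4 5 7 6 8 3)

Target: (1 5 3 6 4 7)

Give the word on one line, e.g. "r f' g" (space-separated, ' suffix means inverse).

f' r g' r g'

  after f': (1 6 2 3 8 7 4 5)
  after r: (1 4 5 3)(2 8)(6 7)
  after g': (1 2 6 5 8)
  after r: (1 7 2 4 6 5)(3 8)
  after g': (1 5 3 6 4 7)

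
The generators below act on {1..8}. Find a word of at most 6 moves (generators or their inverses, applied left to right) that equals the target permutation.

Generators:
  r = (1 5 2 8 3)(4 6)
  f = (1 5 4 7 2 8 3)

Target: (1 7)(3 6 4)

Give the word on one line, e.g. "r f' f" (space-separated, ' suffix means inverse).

r' r' f' f' r'

  after r': (1 3 8 2 5)(4 6)
  after r': (1 8 5 3 2)
  after f': (1 2 3 7 4 5 8)
  after f': (1 7 5 2 8 3 4)
  after r': (1 7)(3 6 4)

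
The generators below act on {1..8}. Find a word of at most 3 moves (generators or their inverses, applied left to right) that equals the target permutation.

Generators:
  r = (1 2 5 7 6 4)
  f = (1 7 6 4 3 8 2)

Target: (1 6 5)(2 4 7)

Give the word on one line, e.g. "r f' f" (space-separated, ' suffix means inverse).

  after r': (1 4 6 7 5 2)
  after r': (1 6 5)(2 4 7)

r' r'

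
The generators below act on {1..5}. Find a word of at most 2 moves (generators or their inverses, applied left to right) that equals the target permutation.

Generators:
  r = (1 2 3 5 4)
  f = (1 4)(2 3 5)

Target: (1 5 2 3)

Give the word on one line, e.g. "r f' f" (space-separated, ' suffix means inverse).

f' r'

  after f': (1 4)(2 5 3)
  after r': (1 5 2 3)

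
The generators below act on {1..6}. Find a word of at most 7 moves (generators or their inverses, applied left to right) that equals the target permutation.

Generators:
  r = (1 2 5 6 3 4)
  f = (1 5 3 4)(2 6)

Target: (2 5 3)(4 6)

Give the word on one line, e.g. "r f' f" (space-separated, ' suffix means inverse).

  after f': (1 4 3 5)(2 6)
  after r': (1 3 2 5 4 6)
  after r': (1 6 4 5 3)
  after f: (1 2 6)(3 5 4)
  after r': (2 5 3)(4 6)

f' r' r' f r'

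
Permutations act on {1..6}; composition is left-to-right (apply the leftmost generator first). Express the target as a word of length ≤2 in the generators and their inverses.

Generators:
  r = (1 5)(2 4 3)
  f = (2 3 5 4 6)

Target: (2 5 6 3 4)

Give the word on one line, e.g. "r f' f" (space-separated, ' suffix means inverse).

  after f: (2 3 5 4 6)
  after f: (2 5 6 3 4)

f f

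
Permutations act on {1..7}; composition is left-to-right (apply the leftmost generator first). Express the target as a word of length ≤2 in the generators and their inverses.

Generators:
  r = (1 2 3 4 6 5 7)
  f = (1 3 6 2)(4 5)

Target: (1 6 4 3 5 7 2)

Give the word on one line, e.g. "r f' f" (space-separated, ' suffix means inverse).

  after r: (1 2 3 4 6 5 7)
  after f': (1 6 4 3 5 7 2)

r f'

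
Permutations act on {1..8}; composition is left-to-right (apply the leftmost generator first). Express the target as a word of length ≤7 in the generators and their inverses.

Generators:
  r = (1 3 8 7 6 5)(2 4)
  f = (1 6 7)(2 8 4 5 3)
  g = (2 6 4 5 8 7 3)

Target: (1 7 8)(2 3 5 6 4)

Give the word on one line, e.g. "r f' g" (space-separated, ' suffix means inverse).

  after r': (1 5 6 7 8 3)(2 4)
  after f': (1 4 3 7 2 8 5)
  after g: (1 5)(2 7 6 4)
  after r': (1 6 2 8 3)
  after r': (1 7 8)(2 3 5 6 4)

r' f' g r' r'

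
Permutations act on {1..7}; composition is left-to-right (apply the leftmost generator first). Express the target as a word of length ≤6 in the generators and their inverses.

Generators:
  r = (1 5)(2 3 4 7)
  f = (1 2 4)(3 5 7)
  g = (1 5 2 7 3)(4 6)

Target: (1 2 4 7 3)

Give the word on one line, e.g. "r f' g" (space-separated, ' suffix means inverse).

f' g g r r

  after f': (1 4 2)(3 7 5)
  after g: (1 6 4 7 2 5)
  after g: (1 4 3)
  after r: (1 7 2 3 5)
  after r: (1 2 4 7 3)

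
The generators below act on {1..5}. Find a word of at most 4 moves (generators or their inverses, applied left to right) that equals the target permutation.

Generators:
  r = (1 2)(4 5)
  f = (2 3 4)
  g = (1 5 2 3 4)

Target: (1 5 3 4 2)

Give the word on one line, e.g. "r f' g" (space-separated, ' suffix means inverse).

f' g f

  after f': (2 4 3)
  after g: (1 5 2)
  after f: (1 5 3 4 2)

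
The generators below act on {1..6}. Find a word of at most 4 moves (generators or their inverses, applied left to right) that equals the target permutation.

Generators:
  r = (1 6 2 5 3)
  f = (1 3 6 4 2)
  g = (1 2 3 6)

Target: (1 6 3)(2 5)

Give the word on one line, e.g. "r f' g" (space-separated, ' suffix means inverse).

  after g: (1 2 3 6)
  after r': (1 6 3)(2 5)

g r'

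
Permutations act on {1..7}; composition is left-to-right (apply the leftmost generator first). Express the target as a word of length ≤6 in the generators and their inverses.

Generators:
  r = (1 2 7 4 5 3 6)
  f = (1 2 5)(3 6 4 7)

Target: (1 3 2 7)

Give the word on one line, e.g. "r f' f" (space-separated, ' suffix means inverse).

r' r' f r'

  after r': (1 6 3 5 4 7 2)
  after r': (1 3 4 2 6 5 7)
  after f: (1 6)(2 4 5 3 7)
  after r': (1 3 2 7)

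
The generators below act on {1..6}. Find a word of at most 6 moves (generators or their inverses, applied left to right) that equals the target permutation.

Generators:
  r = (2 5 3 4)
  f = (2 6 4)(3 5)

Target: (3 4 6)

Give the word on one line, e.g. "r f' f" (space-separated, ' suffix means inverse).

r f' r f

  after r: (2 5 3 4)
  after f': (2 3 6)
  after r: (2 4)(3 6 5)
  after f: (3 4 6)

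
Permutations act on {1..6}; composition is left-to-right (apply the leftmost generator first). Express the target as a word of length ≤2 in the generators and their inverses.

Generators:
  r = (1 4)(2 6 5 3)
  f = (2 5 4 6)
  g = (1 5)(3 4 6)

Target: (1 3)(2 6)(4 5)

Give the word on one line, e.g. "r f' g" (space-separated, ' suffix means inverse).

g r

  after g: (1 5)(3 4 6)
  after r: (1 3)(2 6)(4 5)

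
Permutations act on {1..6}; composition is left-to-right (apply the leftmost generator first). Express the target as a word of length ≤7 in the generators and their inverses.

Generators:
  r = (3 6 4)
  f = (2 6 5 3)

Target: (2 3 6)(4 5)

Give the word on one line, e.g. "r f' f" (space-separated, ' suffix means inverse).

r' f' f' f' r'

  after r': (3 4 6)
  after f': (2 3 4)(5 6)
  after f': (2 5)(3 4)
  after f': (2 6)(3 4 5)
  after r': (2 3 6)(4 5)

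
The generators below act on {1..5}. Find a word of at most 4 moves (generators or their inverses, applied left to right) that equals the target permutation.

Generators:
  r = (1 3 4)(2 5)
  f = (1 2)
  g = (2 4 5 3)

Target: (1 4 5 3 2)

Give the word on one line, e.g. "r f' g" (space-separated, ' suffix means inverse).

g' r'

  after g': (2 3 5 4)
  after r': (1 4 5 3 2)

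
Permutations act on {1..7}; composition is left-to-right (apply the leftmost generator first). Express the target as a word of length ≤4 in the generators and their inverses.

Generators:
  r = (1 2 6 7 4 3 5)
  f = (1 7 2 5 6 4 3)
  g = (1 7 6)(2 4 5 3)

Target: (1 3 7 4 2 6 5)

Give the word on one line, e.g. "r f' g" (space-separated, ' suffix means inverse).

r' f' r' f'

  after r': (1 5 3 4 7 6 2)
  after f': (1 2 3 6 7 5 4)
  after r': (2 4 5 7 3)
  after f': (1 3 7 4 2 6 5)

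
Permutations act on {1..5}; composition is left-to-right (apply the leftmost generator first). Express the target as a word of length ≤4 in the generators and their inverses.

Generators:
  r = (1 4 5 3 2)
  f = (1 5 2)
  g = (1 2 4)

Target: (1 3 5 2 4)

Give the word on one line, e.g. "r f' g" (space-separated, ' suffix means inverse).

g r' g g

  after g: (1 2 4)
  after r': (1 3 5 4 2)
  after g: (1 3 5)
  after g: (1 3 5 2 4)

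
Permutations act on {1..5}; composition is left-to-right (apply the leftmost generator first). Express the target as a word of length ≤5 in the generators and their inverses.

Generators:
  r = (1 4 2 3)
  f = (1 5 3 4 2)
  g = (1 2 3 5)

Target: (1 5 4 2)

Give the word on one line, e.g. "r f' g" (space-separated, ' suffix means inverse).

  after r': (1 3 2 4)
  after f': (1 5)(2 3 4)
  after f': (2 5)
  after r': (1 3 2 5 4)
  after g: (1 5 4 2)

r' f' f' r' g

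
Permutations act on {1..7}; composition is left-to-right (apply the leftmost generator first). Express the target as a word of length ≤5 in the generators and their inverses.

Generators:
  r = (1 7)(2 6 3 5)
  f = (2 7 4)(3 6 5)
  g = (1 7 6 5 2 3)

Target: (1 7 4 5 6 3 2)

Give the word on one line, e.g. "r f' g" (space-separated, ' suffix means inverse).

  after f': (2 4 7)(3 5 6)
  after f': (2 7 4)(3 6 5)
  after r': (1 7 4 5 6 3 2)

f' f' r'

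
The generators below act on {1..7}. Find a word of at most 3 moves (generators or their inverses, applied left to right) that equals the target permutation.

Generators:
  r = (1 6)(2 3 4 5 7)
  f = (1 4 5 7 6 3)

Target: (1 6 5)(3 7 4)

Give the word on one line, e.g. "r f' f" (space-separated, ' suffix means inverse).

  after f': (1 3 6 7 5 4)
  after f': (1 6 5)(3 7 4)

f' f'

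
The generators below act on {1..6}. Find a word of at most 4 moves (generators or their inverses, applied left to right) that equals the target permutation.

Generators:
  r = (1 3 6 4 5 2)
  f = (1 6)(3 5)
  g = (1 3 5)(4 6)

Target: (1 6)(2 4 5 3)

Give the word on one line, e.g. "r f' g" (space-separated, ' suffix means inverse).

  after f': (1 6)(3 5)
  after r: (1 4 5 6 3 2)
  after f': (1 4 3 2 6 5)
  after g: (1 6)(2 4 5 3)

f' r f' g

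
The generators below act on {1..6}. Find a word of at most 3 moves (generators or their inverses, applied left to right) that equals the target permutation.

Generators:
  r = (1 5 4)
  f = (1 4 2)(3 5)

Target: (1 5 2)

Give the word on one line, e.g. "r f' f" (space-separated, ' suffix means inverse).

  after r: (1 5 4)
  after f': (1 3 5)(2 4)
  after f': (1 5 2)

r f' f'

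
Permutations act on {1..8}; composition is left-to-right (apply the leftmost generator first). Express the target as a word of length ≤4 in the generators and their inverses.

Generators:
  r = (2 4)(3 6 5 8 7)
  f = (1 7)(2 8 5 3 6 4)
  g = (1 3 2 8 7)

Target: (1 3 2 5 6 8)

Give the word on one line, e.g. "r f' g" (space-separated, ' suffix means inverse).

g' f r g

  after g': (1 7 8 2 3)
  after f: (2 6 4)(3 7 5)
  after r: (2 5 6)(7 8)
  after g: (1 3 2 5 6 8)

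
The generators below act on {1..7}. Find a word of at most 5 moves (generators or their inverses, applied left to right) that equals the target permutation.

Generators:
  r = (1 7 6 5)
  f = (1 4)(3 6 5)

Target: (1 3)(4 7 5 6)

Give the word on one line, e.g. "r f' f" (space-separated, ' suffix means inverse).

  after r': (1 5 6 7)
  after r': (1 6)(5 7)
  after f': (1 3 5 7 6 4)
  after r: (1 3)(4 7 5 6)

r' r' f' r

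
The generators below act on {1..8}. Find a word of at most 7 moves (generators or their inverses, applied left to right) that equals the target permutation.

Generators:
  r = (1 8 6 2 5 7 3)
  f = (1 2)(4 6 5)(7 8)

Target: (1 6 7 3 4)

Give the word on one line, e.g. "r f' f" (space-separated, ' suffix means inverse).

  after r': (1 3 7 5 2 6 8)
  after f': (1 3 8 2 4 5)(6 7)
  after r: (2 4 7)(3 6)(5 8)
  after f': (1 2 5 7)(3 4 8 6)
  after r': (1 6 7 3 4)

r' f' r f' r'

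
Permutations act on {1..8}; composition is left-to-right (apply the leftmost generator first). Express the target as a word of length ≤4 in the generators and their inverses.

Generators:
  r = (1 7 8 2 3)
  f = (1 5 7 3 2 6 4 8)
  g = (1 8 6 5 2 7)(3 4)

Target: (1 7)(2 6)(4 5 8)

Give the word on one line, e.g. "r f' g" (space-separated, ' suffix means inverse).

  after g': (1 7 2 5 6 8)(3 4)
  after r': (2 5 6 7 8 3 4)
  after g': (1 7)(2 6)(4 5 8)

g' r' g'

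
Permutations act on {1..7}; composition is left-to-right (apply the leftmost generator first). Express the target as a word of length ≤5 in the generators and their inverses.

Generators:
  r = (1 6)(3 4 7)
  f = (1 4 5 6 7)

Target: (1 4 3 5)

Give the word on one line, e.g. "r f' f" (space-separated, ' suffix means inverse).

r' f' f'

  after r': (1 6)(3 7 4)
  after f': (1 5 4 3 6 7)
  after f': (1 4 3 5)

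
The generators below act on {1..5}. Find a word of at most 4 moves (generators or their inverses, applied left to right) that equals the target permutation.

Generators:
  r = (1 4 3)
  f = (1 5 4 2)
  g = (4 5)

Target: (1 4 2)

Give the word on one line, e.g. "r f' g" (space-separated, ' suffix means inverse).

  after f: (1 5 4 2)
  after g': (1 4 2)

f g'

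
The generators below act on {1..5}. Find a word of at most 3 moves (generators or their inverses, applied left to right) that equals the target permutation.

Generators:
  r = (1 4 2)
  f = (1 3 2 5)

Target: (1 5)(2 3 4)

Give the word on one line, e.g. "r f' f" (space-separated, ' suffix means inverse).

  after f': (1 5 2 3)
  after r: (1 5)(2 3 4)

f' r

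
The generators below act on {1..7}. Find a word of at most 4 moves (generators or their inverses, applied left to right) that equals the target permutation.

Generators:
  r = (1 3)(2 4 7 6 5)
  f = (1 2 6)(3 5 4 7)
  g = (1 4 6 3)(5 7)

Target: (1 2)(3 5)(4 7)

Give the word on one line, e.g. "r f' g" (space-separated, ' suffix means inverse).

  after g': (1 3 6 4)(5 7)
  after g': (1 6)(3 4)
  after f': (1 2)(3 5)(4 7)

g' g' f'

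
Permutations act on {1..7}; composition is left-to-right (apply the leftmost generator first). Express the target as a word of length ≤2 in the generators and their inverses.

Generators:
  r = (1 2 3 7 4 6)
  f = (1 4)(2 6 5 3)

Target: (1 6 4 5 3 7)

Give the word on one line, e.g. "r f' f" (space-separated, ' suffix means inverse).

r f

  after r: (1 2 3 7 4 6)
  after f: (1 6 4 5 3 7)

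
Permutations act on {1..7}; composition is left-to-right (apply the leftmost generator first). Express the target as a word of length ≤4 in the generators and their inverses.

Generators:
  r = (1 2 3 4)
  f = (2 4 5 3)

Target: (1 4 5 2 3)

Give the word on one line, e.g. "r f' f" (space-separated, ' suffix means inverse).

r' f' r' r'

  after r': (1 4 3 2)
  after f': (1 2)(4 5)
  after r': (2 4 5 3)
  after r': (1 4 5 2 3)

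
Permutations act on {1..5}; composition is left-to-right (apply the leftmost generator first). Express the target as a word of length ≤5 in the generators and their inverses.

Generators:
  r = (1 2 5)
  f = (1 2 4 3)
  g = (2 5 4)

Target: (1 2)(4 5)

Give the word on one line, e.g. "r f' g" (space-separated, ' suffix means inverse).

  after f: (1 2 4 3)
  after g: (1 5 4 3)
  after f': (1 5 2)
  after g': (1 2)(4 5)

f g f' g'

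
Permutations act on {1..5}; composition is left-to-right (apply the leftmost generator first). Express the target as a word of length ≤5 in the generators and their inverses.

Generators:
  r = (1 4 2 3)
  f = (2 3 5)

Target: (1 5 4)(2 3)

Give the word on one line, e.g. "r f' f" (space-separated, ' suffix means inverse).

  after f': (2 5 3)
  after f': (2 3 5)
  after r': (1 3 5 4)
  after f: (1 5 4)(2 3)

f' f' r' f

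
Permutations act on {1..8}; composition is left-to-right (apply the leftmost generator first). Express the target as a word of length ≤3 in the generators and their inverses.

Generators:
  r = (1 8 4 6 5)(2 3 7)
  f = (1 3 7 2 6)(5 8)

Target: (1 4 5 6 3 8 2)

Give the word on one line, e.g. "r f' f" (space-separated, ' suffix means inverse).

f' r' f'

  after f': (1 6 2 7 3)(5 8)
  after r': (1 4 8 6 7 2 3 5)
  after f': (1 4 5 6 3 8 2)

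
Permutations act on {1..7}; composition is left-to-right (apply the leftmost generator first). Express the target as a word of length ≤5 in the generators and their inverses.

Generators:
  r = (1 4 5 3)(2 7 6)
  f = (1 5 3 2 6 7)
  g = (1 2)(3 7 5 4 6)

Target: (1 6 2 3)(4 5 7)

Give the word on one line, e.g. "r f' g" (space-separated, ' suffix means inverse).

  after r: (1 4 5 3)(2 7 6)
  after f: (1 4 3 5 2)
  after g': (1 5)(3 7)(4 6)
  after r': (1 4 7 5 3 2 6)
  after g: (1 6 2 3)(4 5 7)

r f g' r' g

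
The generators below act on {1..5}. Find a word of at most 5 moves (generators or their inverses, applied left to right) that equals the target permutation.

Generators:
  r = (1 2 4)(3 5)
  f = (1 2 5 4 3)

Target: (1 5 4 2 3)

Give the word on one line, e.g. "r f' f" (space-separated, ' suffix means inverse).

  after r': (1 4 2)(3 5)
  after r': (1 2 4)
  after f: (1 5 4 2 3)

r' r' f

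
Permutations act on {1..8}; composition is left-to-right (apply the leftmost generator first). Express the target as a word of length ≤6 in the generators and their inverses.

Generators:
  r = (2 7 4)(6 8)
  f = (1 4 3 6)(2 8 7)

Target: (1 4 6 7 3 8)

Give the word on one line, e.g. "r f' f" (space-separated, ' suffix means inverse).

r f r' r' r'

  after r: (2 7 4)(6 8)
  after f: (1 4 8)(3 6 7)
  after r': (1 7 3 8)(2 4 6)
  after r': (1 2 7 3 6 4 8)
  after r': (1 4 6 7 3 8)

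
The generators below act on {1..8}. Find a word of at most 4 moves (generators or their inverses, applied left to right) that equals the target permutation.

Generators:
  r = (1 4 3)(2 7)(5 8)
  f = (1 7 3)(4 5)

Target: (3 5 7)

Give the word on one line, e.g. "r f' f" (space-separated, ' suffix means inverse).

  after f: (1 7 3)(4 5)
  after r': (1 2 7 4 8 5)
  after r': (1 7)(3 4 5)
  after f': (3 5 7)

f r' r' f'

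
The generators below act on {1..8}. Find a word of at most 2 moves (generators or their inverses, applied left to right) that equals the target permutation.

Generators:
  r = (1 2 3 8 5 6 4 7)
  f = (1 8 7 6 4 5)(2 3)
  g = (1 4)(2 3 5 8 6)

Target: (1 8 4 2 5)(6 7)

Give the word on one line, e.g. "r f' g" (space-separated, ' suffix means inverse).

  after f': (1 5 4 6 7 8)(2 3)
  after g: (1 8 4 2 5)(6 7)

f' g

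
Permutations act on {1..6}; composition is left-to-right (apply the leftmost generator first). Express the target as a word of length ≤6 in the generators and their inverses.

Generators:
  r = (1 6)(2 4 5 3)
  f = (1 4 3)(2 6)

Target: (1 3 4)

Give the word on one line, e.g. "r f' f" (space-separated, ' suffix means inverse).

  after f': (1 3 4)(2 6)
  after f': (1 4 3)
  after f': (2 6)
  after f': (1 3 4)

f' f' f' f'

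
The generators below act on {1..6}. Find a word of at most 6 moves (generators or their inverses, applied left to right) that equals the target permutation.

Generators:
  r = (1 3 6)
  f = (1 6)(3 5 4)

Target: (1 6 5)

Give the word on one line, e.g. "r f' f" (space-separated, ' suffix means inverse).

f' r' r' f

  after f': (1 6)(3 4 5)
  after r': (1 3 4 5)
  after r': (3 4 5 6)
  after f: (1 6 5)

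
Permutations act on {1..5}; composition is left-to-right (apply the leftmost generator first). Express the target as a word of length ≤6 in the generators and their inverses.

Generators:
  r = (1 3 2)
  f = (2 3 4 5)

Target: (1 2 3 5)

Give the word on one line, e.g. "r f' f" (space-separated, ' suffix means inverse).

r f' f' r' f

  after r: (1 3 2)
  after f': (1 2)(3 5 4)
  after f': (1 5 3 4 2)
  after r': (1 5)(3 4)
  after f: (1 2 3 5)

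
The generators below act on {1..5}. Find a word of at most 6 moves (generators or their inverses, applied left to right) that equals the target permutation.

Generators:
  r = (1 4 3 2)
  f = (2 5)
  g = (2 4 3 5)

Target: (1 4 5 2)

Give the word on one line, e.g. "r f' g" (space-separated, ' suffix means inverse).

  after g': (2 5 3 4)
  after f': (3 4 5)
  after r': (1 2 3)(4 5)
  after r': (1 3 2 4 5)
  after r': (1 4 5 2)

g' f' r' r' r'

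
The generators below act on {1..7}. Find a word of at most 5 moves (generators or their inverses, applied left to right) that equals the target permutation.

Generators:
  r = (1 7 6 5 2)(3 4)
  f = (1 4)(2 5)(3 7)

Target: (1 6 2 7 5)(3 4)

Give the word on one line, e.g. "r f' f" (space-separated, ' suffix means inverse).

  after r': (1 2 5 6 7)(3 4)
  after r': (1 5 7 2 6)
  after r': (1 6 2 7 5)(3 4)

r' r' r'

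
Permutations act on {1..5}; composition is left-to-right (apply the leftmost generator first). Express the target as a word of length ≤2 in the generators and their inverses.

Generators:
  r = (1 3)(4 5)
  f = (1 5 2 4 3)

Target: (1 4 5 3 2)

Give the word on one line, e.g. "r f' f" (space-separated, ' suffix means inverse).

f' f'

  after f': (1 3 4 2 5)
  after f': (1 4 5 3 2)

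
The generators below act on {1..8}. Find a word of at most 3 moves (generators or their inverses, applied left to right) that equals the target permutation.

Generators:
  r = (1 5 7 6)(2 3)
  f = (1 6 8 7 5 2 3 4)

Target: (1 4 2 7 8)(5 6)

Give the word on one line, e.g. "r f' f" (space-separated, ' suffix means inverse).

f' r

  after f': (1 4 3 2 5 7 8 6)
  after r: (1 4 2 7 8)(5 6)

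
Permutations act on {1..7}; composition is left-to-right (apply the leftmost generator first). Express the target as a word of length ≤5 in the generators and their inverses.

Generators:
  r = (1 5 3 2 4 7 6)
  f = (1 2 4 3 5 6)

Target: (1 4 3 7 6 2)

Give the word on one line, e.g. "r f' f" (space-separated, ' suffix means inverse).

  after r: (1 5 3 2 4 7 6)
  after f': (1 3)(4 7 5)
  after f': (1 4 7 3 6 5 2)
  after r': (1 2 6)(3 7 5)
  after f: (1 4 3 7 6 2)

r f' f' r' f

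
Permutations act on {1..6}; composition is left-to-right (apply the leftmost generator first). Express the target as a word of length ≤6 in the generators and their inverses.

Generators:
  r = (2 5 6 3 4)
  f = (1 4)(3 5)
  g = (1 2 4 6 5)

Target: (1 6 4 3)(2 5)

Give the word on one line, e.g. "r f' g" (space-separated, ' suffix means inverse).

g' f' g r'

  after g': (1 5 6 4 2)
  after f': (1 3 5 6)(2 4)
  after g: (1 3)(2 6)
  after r': (1 6 4 3)(2 5)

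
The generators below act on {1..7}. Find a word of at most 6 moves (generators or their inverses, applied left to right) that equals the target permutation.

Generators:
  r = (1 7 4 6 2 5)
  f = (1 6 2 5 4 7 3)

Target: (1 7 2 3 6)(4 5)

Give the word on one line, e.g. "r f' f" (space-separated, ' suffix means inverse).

f' r r r f'

  after f': (1 3 7 4 5 2 6)
  after r: (1 3 4)(6 7)
  after r: (1 3 6 4 7 2 5)
  after r: (1 3 2)(5 7)
  after f': (1 7 2 3 6)(4 5)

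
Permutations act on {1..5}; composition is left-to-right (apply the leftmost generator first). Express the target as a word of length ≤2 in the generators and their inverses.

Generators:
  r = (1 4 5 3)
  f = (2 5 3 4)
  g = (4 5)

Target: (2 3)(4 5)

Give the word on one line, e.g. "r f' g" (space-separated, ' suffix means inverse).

f' f'

  after f': (2 4 3 5)
  after f': (2 3)(4 5)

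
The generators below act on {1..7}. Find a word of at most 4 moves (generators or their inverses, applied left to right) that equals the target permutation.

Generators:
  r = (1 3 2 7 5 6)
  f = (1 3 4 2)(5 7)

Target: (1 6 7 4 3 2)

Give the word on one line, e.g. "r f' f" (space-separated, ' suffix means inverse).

  after r': (1 6 5 7 2 3)
  after f': (1 6 7 4 3 2)

r' f'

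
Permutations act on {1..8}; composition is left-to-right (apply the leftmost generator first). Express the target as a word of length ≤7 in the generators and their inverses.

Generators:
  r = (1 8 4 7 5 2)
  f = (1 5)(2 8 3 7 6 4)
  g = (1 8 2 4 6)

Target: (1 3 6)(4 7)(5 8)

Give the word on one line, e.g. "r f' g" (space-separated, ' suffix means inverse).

r g' f r' f'

  after r: (1 8 4 7 5 2)
  after g': (2 6 4 7 5 8)
  after f: (1 5 3 7)(2 4 6)
  after r': (1 7 2 8)(3 4 6 5)
  after f': (1 3 6)(4 7)(5 8)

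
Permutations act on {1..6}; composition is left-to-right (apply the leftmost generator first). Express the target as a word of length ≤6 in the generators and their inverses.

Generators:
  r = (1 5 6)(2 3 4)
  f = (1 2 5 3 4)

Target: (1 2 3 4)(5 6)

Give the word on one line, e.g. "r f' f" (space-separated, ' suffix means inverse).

  after f: (1 2 5 3 4)
  after f: (1 5 4 2 3)
  after f: (1 3 2 4 5)
  after r': (1 2 3 4)(5 6)

f f f r'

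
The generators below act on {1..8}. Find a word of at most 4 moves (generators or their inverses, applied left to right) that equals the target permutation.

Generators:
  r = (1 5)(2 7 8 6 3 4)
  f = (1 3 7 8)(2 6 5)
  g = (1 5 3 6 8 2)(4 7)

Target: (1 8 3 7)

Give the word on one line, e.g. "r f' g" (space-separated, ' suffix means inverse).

f g g

  after f: (1 3 7 8)(2 6 5)
  after g: (1 6 3 4 7 2 8 5)
  after g: (1 8 3 7)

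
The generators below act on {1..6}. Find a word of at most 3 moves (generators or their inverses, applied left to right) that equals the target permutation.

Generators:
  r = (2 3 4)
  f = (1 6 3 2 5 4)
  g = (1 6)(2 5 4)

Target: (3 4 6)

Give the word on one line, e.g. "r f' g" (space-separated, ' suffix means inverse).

f g'

  after f: (1 6 3 2 5 4)
  after g': (3 4 6)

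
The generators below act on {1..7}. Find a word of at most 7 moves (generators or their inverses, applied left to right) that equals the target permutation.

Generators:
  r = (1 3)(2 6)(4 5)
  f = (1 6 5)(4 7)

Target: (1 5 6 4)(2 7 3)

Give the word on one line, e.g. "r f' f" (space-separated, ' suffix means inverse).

  after f: (1 6 5)(4 7)
  after r: (1 2 6 4 7 5 3)
  after f: (1 2 5 3 6 7)
  after r: (1 6 7 3 2 4 5)
  after f: (1 5 6 4)(2 7 3)

f r f r f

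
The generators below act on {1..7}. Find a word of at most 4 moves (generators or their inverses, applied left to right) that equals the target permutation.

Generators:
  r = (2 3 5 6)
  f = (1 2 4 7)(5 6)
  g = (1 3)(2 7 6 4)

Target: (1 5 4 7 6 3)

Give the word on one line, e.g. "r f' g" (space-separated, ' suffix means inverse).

  after f': (1 7 4 2)(5 6)
  after g: (1 6 5 4 7 2 3)
  after r': (1 5 4 7 6 3)

f' g r'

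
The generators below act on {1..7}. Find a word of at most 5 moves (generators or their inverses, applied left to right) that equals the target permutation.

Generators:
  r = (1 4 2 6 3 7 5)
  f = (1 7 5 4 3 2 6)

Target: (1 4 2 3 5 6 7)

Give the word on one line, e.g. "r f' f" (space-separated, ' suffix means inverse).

f r' f'

  after f: (1 7 5 4 3 2 6)
  after r': (1 3 4 6 5)
  after f': (1 4 2 3 5 6 7)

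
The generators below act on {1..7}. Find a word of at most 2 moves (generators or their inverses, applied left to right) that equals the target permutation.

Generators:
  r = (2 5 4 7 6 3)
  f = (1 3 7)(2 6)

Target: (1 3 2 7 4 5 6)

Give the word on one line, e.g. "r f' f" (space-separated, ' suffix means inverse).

r' f

  after r': (2 3 6 7 4 5)
  after f: (1 3 2 7 4 5 6)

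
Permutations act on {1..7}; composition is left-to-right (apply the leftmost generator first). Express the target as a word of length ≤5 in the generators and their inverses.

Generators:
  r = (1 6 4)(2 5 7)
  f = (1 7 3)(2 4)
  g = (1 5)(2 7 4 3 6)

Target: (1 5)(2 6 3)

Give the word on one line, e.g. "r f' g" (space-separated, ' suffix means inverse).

  after r': (1 4 6)(2 7 5)
  after f': (1 2)(3 7 5 4 6)
  after g': (1 6 4 3 2 5 7)
  after r': (3 7 4)
  after g': (1 5)(2 6 3)

r' f' g' r' g'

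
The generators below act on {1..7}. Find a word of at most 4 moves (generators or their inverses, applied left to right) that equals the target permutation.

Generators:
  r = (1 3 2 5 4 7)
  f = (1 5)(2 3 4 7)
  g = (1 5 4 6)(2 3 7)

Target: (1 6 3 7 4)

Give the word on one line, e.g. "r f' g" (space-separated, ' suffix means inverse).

  after g': (1 6 4 5)(2 7 3)
  after r: (1 6 7 2)(3 5)
  after r: (1 6)(2 3 4 7 5)
  after r: (1 6 3 7 4)

g' r r r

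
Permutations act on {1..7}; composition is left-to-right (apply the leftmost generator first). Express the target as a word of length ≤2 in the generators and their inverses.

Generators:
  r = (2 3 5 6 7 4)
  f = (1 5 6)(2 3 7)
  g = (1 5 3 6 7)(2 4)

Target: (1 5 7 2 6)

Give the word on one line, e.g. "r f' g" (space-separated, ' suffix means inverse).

r g

  after r: (2 3 5 6 7 4)
  after g: (1 5 7 2 6)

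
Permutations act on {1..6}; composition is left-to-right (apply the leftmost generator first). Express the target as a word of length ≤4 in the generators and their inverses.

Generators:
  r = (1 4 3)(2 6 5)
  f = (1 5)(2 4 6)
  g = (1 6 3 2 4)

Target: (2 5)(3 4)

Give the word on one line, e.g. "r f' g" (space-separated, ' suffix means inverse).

f g f

  after f: (1 5)(2 4 6)
  after g: (1 5 6 4 3 2)
  after f: (2 5)(3 4)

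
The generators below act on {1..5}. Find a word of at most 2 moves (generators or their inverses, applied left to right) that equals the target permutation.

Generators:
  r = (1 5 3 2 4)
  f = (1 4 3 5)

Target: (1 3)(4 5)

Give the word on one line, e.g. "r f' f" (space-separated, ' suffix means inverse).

  after f': (1 5 3 4)
  after f': (1 3)(4 5)

f' f'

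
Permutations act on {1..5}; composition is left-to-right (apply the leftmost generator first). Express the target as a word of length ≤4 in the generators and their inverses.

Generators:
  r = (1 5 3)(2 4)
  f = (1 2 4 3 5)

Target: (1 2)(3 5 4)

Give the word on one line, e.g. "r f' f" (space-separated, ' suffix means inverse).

  after f': (1 5 3 4 2)
  after f': (1 3 2 5 4)
  after f': (1 4 5 2 3)
  after r: (1 2)(3 5 4)

f' f' f' r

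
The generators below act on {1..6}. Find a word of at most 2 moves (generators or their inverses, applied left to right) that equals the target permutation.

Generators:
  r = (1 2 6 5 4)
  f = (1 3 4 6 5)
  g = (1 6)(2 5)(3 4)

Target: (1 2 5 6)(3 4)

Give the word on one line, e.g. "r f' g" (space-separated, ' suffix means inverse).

r f

  after r: (1 2 6 5 4)
  after f: (1 2 5 6)(3 4)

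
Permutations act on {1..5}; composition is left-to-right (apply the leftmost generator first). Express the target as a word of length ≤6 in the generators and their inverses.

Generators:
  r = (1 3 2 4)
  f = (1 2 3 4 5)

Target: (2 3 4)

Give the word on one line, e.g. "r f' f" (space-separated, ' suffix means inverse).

  after r': (1 4 2 3)
  after f: (1 5)(2 4 3)
  after r': (1 5 4)
  after f: (2 3 4)

r' f r' f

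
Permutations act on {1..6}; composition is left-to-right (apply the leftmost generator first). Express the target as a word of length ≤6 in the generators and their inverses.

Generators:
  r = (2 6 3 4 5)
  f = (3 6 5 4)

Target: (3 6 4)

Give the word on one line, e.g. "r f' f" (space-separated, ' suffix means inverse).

r' f f r' r'

  after r': (2 5 4 3 6)
  after f: (2 4 6)(3 5)
  after f: (2 3 4 5 6)
  after r': (2 6 5)
  after r': (3 6 4)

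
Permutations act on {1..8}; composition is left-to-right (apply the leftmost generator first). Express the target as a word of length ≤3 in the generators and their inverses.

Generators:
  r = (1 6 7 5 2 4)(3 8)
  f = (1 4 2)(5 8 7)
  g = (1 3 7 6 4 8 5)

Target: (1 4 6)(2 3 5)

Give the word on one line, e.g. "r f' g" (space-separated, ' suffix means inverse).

r' f r

  after r': (1 4 2 5 7 6)(3 8)
  after f: (1 2 8 3 7 6 4)
  after r: (1 4 6)(2 3 5)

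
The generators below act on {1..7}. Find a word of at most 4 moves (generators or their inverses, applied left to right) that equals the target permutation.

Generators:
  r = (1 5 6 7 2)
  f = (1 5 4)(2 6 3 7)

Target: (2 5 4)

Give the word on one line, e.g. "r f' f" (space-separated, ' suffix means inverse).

r f' r f'

  after r: (1 5 6 7 2)
  after f': (2 4 5)(3 6)
  after r: (1 5)(2 4 6 3 7)
  after f': (2 5 4)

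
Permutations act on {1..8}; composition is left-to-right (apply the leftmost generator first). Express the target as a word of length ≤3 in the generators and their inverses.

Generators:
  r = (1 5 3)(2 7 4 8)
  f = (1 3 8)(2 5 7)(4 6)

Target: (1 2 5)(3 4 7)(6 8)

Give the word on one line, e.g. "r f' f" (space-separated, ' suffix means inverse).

  after r': (1 3 5)(2 8 4 7)
  after f: (1 8 6 4 2)(3 7 5)
  after r: (1 2 5)(3 4 7)(6 8)

r' f r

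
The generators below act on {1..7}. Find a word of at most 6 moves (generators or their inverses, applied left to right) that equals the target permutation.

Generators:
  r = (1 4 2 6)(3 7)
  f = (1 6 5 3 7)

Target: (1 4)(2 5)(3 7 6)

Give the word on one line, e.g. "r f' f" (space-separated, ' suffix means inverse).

f r f r r

  after f: (1 6 5 3 7)
  after r: (2 6 5 7 4)
  after f: (1 6 3 7 4 2 5)
  after r: (2 5 4 6 7)
  after r: (1 4)(2 5)(3 7 6)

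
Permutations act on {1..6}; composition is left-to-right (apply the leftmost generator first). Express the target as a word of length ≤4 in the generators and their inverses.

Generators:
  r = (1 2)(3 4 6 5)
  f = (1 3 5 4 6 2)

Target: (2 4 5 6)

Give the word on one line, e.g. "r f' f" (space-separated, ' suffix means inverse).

r' r' f' r'

  after r': (1 2)(3 5 6 4)
  after r': (3 6)(4 5)
  after f': (1 2 6)(3 4)
  after r': (2 4 5 6)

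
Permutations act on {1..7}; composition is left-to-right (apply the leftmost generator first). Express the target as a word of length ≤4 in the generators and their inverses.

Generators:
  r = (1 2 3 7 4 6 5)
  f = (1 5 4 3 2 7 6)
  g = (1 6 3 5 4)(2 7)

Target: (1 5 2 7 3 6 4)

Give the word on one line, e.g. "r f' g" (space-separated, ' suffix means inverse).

  after f': (1 6 7 2 3 4 5)
  after r: (1 5 2 7 3 6 4)

f' r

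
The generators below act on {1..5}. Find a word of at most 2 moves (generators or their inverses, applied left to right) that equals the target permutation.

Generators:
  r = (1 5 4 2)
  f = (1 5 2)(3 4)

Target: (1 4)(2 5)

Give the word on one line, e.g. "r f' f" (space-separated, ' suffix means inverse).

r r

  after r: (1 5 4 2)
  after r: (1 4)(2 5)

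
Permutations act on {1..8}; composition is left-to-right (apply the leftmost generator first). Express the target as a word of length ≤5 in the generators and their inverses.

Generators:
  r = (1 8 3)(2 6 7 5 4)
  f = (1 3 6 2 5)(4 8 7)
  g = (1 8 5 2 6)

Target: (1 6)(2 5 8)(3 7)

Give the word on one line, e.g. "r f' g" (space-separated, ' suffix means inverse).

g r' g r' g'

  after g: (1 8 5 2 6)
  after r': (3 8 7 6)(4 5)
  after g: (1 8 7)(2 6 3 5 4)
  after r': (3 7)(6 8)
  after g': (1 6)(2 5 8)(3 7)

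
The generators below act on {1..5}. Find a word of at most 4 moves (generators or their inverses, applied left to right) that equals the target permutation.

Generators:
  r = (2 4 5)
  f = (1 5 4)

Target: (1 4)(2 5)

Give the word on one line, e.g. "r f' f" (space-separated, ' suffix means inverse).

  after r: (2 4 5)
  after f': (1 4)(2 5)

r f'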